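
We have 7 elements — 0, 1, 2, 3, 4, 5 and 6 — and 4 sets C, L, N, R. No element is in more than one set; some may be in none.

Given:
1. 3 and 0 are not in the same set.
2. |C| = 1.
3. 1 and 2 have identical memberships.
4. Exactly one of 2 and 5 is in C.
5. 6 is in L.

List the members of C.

C = {5}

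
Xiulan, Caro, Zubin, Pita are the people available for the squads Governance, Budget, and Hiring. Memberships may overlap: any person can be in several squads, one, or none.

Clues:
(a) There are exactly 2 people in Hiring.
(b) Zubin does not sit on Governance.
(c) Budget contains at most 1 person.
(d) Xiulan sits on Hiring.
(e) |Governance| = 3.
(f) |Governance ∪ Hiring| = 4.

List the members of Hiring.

Hiring = {Xiulan, Zubin}

From (b): Zubin ∉ Governance.
From (d): Xiulan ∈ Hiring.
(e): only 3 candidates remain for Governance, so all are in.
Suppose Caro ∈ Hiring: no assignment then satisfies all the clues, so Caro ∉ Hiring.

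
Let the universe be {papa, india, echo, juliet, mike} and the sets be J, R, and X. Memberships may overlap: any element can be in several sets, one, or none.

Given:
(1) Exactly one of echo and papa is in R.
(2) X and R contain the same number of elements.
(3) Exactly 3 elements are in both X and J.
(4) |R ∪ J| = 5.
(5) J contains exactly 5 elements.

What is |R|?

3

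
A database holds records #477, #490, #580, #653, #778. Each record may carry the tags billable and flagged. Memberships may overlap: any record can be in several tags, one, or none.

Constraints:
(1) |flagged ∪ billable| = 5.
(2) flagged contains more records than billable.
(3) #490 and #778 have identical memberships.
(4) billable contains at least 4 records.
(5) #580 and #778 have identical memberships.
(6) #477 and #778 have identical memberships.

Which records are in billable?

billable = {#477, #490, #580, #778}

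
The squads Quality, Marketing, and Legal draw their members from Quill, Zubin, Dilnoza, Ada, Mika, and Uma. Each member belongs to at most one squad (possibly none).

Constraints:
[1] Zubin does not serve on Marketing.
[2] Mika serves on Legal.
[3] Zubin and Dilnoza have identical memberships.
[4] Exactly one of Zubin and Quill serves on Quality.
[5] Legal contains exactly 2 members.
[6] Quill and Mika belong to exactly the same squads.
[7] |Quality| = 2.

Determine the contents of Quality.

Quality = {Dilnoza, Zubin}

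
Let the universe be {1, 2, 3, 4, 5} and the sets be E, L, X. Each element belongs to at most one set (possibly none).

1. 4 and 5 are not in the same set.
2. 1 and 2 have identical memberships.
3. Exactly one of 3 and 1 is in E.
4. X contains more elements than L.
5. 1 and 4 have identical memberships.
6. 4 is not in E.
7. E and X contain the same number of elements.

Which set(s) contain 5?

5: X

From (6): 4 ∉ E.
(5): 1 matches 4: 1 ∉ E.
(2): 2 matches 1: 2 ∉ E.
(3) (exactly one): 3 ∈ E.
Suppose 5 ∈ E: no assignment then satisfies all the clues, so 5 ∉ E.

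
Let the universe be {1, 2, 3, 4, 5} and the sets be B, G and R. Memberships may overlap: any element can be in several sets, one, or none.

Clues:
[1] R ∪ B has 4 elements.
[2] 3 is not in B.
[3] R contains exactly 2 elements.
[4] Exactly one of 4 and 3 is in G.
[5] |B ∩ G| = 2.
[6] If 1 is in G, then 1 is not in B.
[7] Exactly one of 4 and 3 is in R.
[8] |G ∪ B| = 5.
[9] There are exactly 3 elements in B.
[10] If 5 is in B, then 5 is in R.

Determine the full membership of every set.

B = {2, 4, 5}; G = {1, 2, 3, 5}; R = {3, 5}

From (2): 3 ∉ B.
Suppose 1 ∈ B: no assignment then satisfies all the clues, so 1 ∉ B.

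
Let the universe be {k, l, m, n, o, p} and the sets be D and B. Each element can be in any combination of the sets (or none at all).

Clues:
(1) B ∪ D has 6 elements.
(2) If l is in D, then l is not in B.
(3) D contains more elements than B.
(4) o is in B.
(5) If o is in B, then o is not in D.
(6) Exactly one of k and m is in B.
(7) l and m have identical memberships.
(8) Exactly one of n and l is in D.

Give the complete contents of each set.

D = {k, l, m, p}; B = {k, n, o}

From (4): o ∈ B.
(5): o ∉ D.
Suppose k ∉ D: no assignment then satisfies all the clues, so k ∈ D.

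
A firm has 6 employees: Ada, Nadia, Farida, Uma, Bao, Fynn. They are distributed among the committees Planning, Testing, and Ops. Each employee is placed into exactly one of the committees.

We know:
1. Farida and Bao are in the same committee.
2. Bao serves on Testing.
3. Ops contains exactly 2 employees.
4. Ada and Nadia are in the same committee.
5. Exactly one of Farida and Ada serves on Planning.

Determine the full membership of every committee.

Planning = {Ada, Nadia}; Testing = {Bao, Farida}; Ops = {Fynn, Uma}

From (2): Bao ∈ Testing.
(1): Farida matches Bao: Farida ∉ Planning.
(1): Farida matches Bao: Farida ∈ Testing.
(5) (exactly one): Ada ∈ Planning.
(4): Nadia matches Ada: Nadia ∈ Planning.
(3): only 2 candidates remain for Ops, so all are in.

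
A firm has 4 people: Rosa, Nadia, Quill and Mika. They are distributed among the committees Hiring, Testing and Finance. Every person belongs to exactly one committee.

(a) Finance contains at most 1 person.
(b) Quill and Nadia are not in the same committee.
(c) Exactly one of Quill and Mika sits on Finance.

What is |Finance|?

1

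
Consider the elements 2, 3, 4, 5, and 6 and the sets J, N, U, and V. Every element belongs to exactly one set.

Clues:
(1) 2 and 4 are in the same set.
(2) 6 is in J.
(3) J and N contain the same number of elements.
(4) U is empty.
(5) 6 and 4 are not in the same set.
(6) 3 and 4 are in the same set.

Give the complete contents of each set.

J = {6}; N = {5}; U = {}; V = {2, 3, 4}

From (2): 6 ∈ J.
(4): U already has 0, so the rest are out.
(5): 4 ∉ J.
(6): 3 matches 4: 3 ∉ J.
(1): 2 matches 4: 2 ∉ J.
Suppose 2 ∈ N: no assignment then satisfies all the clues, so 2 ∉ N.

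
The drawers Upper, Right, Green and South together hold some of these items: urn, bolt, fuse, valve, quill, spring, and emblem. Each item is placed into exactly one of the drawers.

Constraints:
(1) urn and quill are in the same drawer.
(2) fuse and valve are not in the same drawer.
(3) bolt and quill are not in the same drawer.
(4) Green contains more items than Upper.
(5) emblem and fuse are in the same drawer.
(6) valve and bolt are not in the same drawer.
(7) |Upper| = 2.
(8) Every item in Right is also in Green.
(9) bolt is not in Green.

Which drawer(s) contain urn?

urn: Green

From (9): bolt ∉ Green.
(8) contrapositive: bolt ∉ Right.
Suppose urn ∈ Upper: no assignment then satisfies all the clues, so urn ∉ Upper.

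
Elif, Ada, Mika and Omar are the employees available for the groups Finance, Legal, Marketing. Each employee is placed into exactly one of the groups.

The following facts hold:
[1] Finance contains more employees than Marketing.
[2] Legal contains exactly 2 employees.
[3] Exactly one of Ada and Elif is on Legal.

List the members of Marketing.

Marketing = {}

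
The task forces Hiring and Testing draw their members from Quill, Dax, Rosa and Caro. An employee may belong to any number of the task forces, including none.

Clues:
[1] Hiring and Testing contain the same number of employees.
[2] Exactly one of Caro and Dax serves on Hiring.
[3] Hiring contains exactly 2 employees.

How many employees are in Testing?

2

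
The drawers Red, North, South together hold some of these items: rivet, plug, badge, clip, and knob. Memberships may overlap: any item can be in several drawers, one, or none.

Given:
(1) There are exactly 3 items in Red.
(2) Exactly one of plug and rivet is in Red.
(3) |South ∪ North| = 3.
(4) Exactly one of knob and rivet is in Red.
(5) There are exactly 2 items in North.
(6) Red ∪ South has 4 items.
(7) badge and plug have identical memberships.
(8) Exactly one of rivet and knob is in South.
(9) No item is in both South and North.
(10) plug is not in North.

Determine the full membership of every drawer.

Red = {badge, knob, plug}; North = {clip, knob}; South = {rivet}

From (10): plug ∉ North.
(7): badge matches plug: badge ∉ North.
Suppose rivet ∈ Red: no assignment then satisfies all the clues, so rivet ∉ Red.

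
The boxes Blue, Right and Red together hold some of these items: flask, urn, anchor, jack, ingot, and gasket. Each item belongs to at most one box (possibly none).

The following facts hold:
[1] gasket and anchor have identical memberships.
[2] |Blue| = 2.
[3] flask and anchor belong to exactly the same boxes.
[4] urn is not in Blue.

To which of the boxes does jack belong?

jack: Blue

From (4): urn ∉ Blue.
Suppose jack ∉ Blue: no assignment then satisfies all the clues, so jack ∈ Blue.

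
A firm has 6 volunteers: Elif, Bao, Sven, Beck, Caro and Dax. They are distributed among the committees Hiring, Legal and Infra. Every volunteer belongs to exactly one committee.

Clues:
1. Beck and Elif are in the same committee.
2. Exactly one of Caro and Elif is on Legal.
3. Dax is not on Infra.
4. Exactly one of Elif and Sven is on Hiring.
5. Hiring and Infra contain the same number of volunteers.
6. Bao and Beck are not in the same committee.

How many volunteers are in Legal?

2

From (3): Dax ∉ Infra.
Suppose Sven ∈ Legal: no assignment then satisfies all the clues, so Sven ∉ Legal.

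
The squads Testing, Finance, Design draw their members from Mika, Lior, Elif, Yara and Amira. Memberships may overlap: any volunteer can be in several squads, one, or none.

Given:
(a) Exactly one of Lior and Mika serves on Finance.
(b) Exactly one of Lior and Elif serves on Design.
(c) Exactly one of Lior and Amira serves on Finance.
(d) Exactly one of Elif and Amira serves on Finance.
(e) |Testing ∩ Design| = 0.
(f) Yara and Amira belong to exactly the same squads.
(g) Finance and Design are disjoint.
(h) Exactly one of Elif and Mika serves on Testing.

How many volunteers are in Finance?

3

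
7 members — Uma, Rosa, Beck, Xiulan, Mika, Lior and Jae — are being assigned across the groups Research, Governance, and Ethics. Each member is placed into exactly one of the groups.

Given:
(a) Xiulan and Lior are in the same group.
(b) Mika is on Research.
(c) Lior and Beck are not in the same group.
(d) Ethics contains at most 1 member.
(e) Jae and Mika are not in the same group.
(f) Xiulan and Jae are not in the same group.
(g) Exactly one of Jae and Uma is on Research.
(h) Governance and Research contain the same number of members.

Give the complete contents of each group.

Research = {Beck, Mika, Uma}; Governance = {Lior, Rosa, Xiulan}; Ethics = {Jae}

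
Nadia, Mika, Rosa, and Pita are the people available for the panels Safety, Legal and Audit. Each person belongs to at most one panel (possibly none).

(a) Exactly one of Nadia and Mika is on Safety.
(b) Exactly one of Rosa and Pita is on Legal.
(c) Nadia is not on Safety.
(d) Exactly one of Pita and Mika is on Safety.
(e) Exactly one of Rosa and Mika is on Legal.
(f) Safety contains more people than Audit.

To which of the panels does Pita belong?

From (c): Nadia ∉ Safety.
(a) (exactly one): Mika ∈ Safety.
(d) (exactly one): Pita ∉ Safety.
(e) (exactly one): Rosa ∈ Legal.
(b) (exactly one): Pita ∉ Legal.
Suppose Pita ∈ Audit: no assignment then satisfies all the clues, so Pita ∉ Audit.

Pita: none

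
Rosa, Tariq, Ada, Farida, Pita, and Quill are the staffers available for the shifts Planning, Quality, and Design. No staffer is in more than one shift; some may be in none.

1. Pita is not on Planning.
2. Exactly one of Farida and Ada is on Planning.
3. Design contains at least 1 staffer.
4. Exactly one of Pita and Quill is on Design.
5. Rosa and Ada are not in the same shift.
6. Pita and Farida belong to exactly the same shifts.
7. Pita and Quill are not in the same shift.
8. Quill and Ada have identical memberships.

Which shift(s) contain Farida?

From (1): Pita ∉ Planning.
(6): Farida matches Pita: Farida ∉ Planning.
(2) (exactly one): Ada ∈ Planning.
(5): Rosa ∉ Planning.
(8): Quill matches Ada: Quill ∈ Planning.
(4) (exactly one): Pita ∈ Design.
(6): Farida matches Pita: Farida ∉ Quality.
(6): Farida matches Pita: Farida ∈ Design.

Farida: Design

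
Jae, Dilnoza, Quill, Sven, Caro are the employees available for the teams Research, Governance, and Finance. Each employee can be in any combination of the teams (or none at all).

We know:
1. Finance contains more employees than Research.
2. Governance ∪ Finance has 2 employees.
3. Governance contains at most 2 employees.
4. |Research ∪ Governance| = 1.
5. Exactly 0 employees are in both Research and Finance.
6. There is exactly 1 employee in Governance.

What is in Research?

Research = {}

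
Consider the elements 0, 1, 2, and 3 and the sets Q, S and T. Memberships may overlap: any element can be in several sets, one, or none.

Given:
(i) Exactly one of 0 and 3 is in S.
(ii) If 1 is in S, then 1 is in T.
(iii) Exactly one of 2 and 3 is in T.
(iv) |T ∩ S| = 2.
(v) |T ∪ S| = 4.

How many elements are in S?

3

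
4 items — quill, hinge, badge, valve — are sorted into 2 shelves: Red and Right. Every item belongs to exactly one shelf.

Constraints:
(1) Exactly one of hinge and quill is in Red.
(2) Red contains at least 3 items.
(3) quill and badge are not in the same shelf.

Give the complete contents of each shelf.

Red = {badge, hinge, valve}; Right = {quill}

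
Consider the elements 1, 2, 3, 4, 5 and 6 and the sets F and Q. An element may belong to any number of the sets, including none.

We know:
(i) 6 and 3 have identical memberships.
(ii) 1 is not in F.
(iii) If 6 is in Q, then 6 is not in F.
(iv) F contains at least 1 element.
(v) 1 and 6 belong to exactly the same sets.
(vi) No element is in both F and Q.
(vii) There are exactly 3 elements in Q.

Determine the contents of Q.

From (ii): 1 ∉ F.
(v): 6 matches 1: 6 ∉ F.
(i): 3 matches 6: 3 ∉ F.
Suppose 1 ∉ Q: no assignment then satisfies all the clues, so 1 ∈ Q.

Q = {1, 3, 6}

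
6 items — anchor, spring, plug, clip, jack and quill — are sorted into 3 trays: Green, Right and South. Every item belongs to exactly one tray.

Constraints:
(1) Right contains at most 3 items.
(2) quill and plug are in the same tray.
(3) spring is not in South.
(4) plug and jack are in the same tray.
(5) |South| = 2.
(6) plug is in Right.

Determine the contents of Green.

Green = {spring}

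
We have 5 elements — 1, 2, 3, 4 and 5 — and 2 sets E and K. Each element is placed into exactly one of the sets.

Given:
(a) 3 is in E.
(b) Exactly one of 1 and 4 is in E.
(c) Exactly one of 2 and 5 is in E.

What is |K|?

2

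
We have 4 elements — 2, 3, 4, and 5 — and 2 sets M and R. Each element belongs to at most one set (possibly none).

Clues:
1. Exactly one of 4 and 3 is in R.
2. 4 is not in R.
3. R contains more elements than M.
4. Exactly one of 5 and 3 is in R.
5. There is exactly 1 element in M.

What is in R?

R = {2, 3}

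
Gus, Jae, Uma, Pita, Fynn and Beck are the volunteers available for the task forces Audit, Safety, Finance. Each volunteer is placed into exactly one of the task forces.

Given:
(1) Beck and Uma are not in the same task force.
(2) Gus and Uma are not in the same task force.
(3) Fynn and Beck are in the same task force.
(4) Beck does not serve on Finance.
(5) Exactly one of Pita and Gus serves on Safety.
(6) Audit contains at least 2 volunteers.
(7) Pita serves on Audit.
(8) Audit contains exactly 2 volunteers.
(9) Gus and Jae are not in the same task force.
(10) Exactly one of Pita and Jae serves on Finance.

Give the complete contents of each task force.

Audit = {Pita, Uma}; Safety = {Beck, Fynn, Gus}; Finance = {Jae}

From (4): Beck ∉ Finance.
From (7): Pita ∈ Audit.
(3): Fynn matches Beck: Fynn ∉ Finance.
(5) (exactly one): Gus ∈ Safety.
(9): Jae ∉ Safety.
(10) (exactly one): Jae ∈ Finance.
(2): Uma ∉ Safety.
Suppose Uma ∉ Audit: no assignment then satisfies all the clues, so Uma ∈ Audit.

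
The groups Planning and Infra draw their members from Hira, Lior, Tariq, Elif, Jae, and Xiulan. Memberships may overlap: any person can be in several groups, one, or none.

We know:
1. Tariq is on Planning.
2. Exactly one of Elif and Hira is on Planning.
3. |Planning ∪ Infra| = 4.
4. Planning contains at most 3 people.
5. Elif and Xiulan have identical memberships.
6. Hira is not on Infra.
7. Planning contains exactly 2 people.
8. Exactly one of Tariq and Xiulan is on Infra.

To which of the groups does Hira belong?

From (1): Tariq ∈ Planning.
From (6): Hira ∉ Infra.
Suppose Hira ∉ Planning: no assignment then satisfies all the clues, so Hira ∈ Planning.

Hira: Planning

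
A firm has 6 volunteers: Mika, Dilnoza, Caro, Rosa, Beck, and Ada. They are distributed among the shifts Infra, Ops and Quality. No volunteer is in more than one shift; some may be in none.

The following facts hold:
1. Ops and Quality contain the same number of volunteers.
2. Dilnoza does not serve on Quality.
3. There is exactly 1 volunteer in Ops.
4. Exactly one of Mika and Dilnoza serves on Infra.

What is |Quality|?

1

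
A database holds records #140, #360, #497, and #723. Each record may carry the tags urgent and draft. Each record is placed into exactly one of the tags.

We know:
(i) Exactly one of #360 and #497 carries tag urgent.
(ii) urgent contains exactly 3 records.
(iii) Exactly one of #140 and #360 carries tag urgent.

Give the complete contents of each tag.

urgent = {#140, #497, #723}; draft = {#360}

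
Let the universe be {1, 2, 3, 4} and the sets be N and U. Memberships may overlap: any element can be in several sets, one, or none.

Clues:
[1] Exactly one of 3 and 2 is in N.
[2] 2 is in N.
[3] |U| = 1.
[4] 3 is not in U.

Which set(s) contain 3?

From (2): 2 ∈ N.
From (4): 3 ∉ U.
(1) (exactly one): 3 ∉ N.

3: none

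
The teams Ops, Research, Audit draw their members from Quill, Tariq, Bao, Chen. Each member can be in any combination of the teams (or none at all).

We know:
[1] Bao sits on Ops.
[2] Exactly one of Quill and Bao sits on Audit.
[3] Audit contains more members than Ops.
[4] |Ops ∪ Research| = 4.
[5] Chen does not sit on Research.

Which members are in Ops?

Ops = {Bao, Chen}

From (1): Bao ∈ Ops.
From (5): Chen ∉ Research.
Suppose Quill ∈ Ops: no assignment then satisfies all the clues, so Quill ∉ Ops.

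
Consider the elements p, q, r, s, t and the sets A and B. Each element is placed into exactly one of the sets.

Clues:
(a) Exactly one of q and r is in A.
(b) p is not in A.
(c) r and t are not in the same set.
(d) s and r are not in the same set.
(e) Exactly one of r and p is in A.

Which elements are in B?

B = {p, q, s, t}

From (b): p ∉ A.
(e) (exactly one): r ∈ A.
Only one set left: p ∈ B.
(a) (exactly one): q ∉ A.
(c): t ∉ A.
(d): s ∉ A.
Only one set left: q ∈ B.
Only one set left: s ∈ B.
Only one set left: t ∈ B.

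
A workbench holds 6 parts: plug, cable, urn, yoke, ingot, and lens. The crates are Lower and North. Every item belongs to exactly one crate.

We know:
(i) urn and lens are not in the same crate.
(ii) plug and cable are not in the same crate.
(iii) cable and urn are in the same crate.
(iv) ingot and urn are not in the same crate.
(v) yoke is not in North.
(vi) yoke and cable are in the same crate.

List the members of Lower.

From (v): yoke ∉ North.
(vi): cable matches yoke: cable ∉ North.
Only one crate left: cable ∈ Lower.
Only one crate left: yoke ∈ Lower.
(ii): plug ∉ Lower.
(iii): urn matches cable: urn ∈ Lower.
(iv): ingot ∉ Lower.
Only one crate left: plug ∈ North.
Only one crate left: ingot ∈ North.
(i): lens ∉ Lower.
Only one crate left: lens ∈ North.

Lower = {cable, urn, yoke}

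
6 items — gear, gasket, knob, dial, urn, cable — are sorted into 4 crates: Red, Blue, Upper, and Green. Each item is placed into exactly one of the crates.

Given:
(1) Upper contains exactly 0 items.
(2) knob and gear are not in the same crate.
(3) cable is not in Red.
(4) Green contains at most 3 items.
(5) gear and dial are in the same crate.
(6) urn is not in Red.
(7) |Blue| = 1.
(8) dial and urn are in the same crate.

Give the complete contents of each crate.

Red = {gasket, knob}; Blue = {cable}; Upper = {}; Green = {dial, gear, urn}

From (3): cable ∉ Red.
From (6): urn ∉ Red.
(1): Upper already has 0, so the rest are out.
(8): dial matches urn: dial ∉ Red.
(5): gear matches dial: gear ∉ Red.
Suppose gear ∈ Blue: no assignment then satisfies all the clues, so gear ∉ Blue.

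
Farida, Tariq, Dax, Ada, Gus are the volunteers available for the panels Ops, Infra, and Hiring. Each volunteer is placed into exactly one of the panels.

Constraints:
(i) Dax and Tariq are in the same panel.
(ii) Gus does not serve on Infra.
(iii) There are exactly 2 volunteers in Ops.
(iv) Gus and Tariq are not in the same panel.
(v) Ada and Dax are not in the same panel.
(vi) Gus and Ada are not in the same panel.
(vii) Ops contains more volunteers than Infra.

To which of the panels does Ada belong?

From (ii): Gus ∉ Infra.
Suppose Ada ∈ Ops: no assignment then satisfies all the clues, so Ada ∉ Ops.

Ada: Infra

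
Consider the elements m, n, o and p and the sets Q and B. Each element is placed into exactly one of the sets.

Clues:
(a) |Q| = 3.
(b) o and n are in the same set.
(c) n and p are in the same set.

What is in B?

B = {m}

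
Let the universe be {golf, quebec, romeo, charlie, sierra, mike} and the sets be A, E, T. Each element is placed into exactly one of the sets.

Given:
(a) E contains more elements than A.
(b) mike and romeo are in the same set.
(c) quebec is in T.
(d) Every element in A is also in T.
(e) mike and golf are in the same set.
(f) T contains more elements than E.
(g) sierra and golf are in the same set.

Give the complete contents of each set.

A = {}; E = {charlie}; T = {golf, mike, quebec, romeo, sierra}

From (c): quebec ∈ T.
Suppose golf ∈ A: no assignment then satisfies all the clues, so golf ∉ A.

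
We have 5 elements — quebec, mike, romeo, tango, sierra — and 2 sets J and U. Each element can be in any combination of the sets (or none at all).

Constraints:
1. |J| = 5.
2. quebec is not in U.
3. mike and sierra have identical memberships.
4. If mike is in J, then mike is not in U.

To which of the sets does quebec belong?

quebec: J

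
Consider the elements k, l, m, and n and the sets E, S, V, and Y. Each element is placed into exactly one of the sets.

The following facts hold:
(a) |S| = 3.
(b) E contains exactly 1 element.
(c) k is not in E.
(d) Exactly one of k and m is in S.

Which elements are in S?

S = {k, l, n}

From (c): k ∉ E.
Suppose k ∉ S: no assignment then satisfies all the clues, so k ∈ S.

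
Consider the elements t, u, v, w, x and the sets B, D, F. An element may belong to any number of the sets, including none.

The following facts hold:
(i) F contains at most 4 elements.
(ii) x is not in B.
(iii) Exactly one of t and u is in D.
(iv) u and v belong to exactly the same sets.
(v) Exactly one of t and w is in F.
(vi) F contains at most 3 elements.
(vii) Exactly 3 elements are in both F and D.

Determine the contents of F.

F = {u, v, w}

From (ii): x ∉ B.
Suppose t ∈ F: no assignment then satisfies all the clues, so t ∉ F.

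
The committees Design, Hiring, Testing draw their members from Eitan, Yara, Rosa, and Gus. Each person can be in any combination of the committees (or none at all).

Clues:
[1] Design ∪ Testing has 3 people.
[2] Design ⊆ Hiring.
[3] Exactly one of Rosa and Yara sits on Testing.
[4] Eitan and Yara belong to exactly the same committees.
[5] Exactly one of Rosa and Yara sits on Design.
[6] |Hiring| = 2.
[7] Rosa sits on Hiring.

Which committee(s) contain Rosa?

Rosa: Design, Hiring

From (7): Rosa ∈ Hiring.
Suppose Rosa ∉ Design: no assignment then satisfies all the clues, so Rosa ∈ Design.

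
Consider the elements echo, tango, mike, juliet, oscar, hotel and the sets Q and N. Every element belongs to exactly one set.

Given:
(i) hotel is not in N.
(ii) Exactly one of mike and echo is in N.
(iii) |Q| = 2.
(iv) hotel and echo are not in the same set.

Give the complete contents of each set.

From (i): hotel ∉ N.
Only one set left: hotel ∈ Q.
(iv): echo ∉ Q.
Only one set left: echo ∈ N.
(ii) (exactly one): mike ∉ N.
Only one set left: mike ∈ Q.
(iii): Q already has 2, so the rest are out.
Only one set left: tango ∈ N.
Only one set left: juliet ∈ N.
Only one set left: oscar ∈ N.

Q = {hotel, mike}; N = {echo, juliet, oscar, tango}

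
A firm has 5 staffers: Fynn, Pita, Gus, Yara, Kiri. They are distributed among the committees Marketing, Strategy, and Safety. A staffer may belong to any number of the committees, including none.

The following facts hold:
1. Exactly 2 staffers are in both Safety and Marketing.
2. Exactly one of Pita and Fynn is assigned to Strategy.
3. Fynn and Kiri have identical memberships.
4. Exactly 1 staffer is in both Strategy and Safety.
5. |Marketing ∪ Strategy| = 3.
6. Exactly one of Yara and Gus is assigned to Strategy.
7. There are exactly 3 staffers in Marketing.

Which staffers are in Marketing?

Marketing = {Gus, Pita, Yara}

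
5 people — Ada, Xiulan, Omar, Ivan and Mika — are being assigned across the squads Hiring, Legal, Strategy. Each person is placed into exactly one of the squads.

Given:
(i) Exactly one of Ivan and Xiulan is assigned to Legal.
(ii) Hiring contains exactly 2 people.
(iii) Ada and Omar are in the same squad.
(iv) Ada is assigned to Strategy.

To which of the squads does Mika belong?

Mika: Hiring

From (iv): Ada ∈ Strategy.
(iii): Omar matches Ada: Omar ∉ Hiring.
(iii): Omar matches Ada: Omar ∉ Legal.
(iii): Omar matches Ada: Omar ∈ Strategy.
Suppose Mika ∉ Hiring: no assignment then satisfies all the clues, so Mika ∈ Hiring.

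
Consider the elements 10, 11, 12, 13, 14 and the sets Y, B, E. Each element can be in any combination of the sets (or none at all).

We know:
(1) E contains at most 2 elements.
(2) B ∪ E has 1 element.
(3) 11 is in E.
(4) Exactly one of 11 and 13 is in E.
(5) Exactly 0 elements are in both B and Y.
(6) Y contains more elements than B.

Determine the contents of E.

E = {11}

From (3): 11 ∈ E.
(4) (exactly one): 13 ∉ E.
Suppose 10 ∈ E: no assignment then satisfies all the clues, so 10 ∉ E.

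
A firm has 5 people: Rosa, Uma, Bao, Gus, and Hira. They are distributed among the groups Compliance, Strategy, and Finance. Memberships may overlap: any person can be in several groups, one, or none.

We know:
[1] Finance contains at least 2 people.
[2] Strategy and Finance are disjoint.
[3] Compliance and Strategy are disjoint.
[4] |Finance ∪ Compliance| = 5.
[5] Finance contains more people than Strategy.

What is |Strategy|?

0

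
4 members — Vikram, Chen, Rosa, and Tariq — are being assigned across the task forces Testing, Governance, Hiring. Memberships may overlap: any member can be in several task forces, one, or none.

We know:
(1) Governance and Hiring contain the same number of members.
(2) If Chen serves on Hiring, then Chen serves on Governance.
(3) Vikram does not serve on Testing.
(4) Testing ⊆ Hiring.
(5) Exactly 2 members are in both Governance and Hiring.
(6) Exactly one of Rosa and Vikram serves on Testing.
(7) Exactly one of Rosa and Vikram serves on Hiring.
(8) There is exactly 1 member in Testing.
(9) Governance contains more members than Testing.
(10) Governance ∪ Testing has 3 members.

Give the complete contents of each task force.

Testing = {Rosa}; Governance = {Chen, Rosa, Vikram}; Hiring = {Chen, Rosa, Tariq}

From (3): Vikram ∉ Testing.
(6) (exactly one): Rosa ∈ Testing.
(8): Testing already has 1, so the rest are out.
(4) with Rosa ∈ Testing: Rosa ∈ Hiring.
(7) (exactly one): Vikram ∉ Hiring.
Suppose Vikram ∉ Governance: no assignment then satisfies all the clues, so Vikram ∈ Governance.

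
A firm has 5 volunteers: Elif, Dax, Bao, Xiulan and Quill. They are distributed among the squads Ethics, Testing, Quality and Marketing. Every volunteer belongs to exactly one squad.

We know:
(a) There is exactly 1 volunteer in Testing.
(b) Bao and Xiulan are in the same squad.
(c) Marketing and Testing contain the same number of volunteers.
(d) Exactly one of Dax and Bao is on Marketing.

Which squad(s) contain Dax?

Dax: Marketing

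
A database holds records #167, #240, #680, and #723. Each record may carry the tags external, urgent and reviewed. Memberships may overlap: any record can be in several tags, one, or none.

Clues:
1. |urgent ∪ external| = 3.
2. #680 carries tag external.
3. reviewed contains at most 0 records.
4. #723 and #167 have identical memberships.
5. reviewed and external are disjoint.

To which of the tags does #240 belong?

#240: none

From (2): #680 ∈ external.
(3): reviewed already has 0, so the rest are out.
Suppose #240 ∈ external: no assignment then satisfies all the clues, so #240 ∉ external.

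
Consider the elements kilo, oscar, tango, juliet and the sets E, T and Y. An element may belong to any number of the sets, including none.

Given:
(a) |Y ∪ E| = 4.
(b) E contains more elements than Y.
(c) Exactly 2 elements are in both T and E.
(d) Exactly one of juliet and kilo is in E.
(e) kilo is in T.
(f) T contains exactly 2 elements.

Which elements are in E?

E = {kilo, oscar, tango}

From (e): kilo ∈ T.
Suppose kilo ∉ E: no assignment then satisfies all the clues, so kilo ∈ E.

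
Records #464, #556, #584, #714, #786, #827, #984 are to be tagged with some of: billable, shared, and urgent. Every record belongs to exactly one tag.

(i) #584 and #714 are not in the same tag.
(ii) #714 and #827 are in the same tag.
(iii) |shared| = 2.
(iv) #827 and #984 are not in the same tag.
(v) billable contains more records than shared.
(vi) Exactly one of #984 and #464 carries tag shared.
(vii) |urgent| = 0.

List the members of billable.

billable = {#464, #556, #714, #786, #827}

(vii): urgent already has 0, so the rest are out.
Suppose #464 ∉ billable: no assignment then satisfies all the clues, so #464 ∈ billable.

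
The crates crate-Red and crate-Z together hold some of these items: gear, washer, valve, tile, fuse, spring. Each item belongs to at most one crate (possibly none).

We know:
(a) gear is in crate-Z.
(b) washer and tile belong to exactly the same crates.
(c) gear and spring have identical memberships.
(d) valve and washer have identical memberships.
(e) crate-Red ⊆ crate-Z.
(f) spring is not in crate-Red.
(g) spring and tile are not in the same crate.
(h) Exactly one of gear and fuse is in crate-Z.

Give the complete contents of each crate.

From (a): gear ∈ crate-Z.
From (f): spring ∉ crate-Red.
(c): spring matches gear: spring ∈ crate-Z.
(g): tile ∉ crate-Z.
(h) (exactly one): fuse ∉ crate-Z.
(b): washer matches tile: washer ∉ crate-Z.
(d): valve matches washer: valve ∉ crate-Z.
(e) contrapositive: washer ∉ crate-Red.
(e) contrapositive: valve ∉ crate-Red.
(e) contrapositive: tile ∉ crate-Red.
(e) contrapositive: fuse ∉ crate-Red.

crate-Red = {}; crate-Z = {gear, spring}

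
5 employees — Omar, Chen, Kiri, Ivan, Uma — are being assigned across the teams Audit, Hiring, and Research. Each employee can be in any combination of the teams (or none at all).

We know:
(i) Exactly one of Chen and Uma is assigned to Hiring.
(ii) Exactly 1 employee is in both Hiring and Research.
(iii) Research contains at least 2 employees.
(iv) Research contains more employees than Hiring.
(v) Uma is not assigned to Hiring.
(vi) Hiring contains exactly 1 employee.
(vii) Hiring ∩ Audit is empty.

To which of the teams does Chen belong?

Chen: Hiring, Research

From (v): Uma ∉ Hiring.
(i) (exactly one): Chen ∈ Hiring.
(vi): Hiring already has 1, so the rest are out.
(vii) (disjoint): Chen ∉ Audit.
Suppose Chen ∉ Research: no assignment then satisfies all the clues, so Chen ∈ Research.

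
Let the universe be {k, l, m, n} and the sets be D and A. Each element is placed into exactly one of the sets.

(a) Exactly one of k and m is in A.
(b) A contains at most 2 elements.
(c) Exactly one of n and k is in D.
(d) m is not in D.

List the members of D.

D = {k, l}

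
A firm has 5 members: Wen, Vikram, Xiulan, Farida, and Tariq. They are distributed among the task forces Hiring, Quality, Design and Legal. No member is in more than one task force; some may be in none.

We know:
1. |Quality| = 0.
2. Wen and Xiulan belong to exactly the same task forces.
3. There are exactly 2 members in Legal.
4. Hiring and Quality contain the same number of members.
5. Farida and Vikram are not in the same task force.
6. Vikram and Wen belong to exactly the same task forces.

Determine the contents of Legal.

Legal = {Farida, Tariq}

(1): Quality already has 0, so the rest are out.
Suppose Wen ∈ Legal: no assignment then satisfies all the clues, so Wen ∉ Legal.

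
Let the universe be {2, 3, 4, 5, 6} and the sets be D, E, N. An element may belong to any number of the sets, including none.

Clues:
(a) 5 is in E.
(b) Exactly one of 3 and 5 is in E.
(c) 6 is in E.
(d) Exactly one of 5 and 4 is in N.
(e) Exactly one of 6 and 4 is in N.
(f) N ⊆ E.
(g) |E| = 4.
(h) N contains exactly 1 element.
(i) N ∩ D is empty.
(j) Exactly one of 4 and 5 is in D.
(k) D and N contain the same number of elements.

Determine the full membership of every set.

D = {5}; E = {2, 4, 5, 6}; N = {4}

From (a): 5 ∈ E.
From (c): 6 ∈ E.
(b) (exactly one): 3 ∉ E.
(f) contrapositive: 3 ∉ N.
(g): only 4 candidates remain for E, so all are in.
Suppose 2 ∈ D: no assignment then satisfies all the clues, so 2 ∉ D.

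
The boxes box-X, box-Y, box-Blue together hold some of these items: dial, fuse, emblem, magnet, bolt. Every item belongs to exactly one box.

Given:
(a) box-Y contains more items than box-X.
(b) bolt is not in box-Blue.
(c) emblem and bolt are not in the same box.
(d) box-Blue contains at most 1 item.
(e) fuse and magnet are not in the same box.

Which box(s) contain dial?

dial: box-Y

From (b): bolt ∉ box-Blue.
Suppose dial ∈ box-X: no assignment then satisfies all the clues, so dial ∉ box-X.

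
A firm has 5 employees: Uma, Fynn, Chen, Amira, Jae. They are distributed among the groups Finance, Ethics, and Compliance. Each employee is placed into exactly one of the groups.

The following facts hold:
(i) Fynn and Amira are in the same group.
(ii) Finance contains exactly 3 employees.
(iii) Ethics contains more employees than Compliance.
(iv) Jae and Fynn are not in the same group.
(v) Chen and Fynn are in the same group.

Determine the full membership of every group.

Finance = {Amira, Chen, Fynn}; Ethics = {Jae, Uma}; Compliance = {}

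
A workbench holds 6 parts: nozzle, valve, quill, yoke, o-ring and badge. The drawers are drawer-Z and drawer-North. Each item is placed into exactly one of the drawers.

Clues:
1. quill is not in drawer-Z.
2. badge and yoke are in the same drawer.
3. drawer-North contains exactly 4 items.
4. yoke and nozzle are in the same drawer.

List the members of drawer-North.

drawer-North = {badge, nozzle, quill, yoke}

From (1): quill ∉ drawer-Z.
Only one drawer left: quill ∈ drawer-North.
Suppose nozzle ∉ drawer-North: no assignment then satisfies all the clues, so nozzle ∈ drawer-North.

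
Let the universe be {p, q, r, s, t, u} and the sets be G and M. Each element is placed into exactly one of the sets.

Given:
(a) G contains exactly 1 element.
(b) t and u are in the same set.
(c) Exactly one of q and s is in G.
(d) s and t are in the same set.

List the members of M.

M = {p, r, s, t, u}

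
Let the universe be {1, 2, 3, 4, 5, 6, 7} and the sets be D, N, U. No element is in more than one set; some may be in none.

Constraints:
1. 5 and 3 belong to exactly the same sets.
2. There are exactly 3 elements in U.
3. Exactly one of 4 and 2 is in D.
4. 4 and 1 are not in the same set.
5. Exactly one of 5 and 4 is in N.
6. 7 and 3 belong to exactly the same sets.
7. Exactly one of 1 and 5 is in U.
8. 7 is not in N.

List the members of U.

U = {3, 5, 7}

From (8): 7 ∉ N.
(6): 3 matches 7: 3 ∉ N.
(1): 5 matches 3: 5 ∉ N.
(5) (exactly one): 4 ∈ N.
(3) (exactly one): 2 ∈ D.
(4): 1 ∉ N.
Suppose 1 ∈ U: no assignment then satisfies all the clues, so 1 ∉ U.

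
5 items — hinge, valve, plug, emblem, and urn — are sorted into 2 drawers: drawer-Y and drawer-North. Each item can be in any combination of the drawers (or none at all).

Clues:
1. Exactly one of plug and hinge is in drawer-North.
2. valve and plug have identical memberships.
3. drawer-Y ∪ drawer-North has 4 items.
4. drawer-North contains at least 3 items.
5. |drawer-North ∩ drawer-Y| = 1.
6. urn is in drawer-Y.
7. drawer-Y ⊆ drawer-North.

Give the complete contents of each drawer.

drawer-Y = {urn}; drawer-North = {emblem, plug, urn, valve}

From (6): urn ∈ drawer-Y.
(7) with urn ∈ drawer-Y: urn ∈ drawer-North.
Suppose hinge ∈ drawer-Y: no assignment then satisfies all the clues, so hinge ∉ drawer-Y.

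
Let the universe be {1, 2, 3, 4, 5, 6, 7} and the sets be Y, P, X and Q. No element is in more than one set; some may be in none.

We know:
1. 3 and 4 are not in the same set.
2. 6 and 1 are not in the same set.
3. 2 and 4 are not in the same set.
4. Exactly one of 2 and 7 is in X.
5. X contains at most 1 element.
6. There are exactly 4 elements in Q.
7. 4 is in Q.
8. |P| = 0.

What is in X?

X = {2}

From (7): 4 ∈ Q.
(1): 3 ∉ Q.
(3): 2 ∉ Q.
(8): P already has 0, so the rest are out.
Suppose 1 ∈ X: no assignment then satisfies all the clues, so 1 ∉ X.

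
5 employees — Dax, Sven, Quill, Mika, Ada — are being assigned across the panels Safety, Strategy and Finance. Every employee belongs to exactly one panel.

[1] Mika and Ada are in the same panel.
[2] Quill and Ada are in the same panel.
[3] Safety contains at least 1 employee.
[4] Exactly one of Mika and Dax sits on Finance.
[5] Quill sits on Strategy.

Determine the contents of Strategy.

Strategy = {Ada, Mika, Quill}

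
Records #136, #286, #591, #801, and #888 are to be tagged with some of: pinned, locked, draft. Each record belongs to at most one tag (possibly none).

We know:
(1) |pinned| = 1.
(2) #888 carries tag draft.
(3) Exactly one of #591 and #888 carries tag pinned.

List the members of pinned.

From (2): #888 ∈ draft.
(3) (exactly one): #591 ∈ pinned.
(1): pinned already has 1, so the rest are out.

pinned = {#591}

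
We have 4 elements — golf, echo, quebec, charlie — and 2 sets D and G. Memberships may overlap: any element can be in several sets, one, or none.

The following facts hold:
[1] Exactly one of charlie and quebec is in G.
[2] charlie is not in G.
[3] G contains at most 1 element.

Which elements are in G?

G = {quebec}

From (2): charlie ∉ G.
(1) (exactly one): quebec ∈ G.
(3): G already has 1, so the rest are out.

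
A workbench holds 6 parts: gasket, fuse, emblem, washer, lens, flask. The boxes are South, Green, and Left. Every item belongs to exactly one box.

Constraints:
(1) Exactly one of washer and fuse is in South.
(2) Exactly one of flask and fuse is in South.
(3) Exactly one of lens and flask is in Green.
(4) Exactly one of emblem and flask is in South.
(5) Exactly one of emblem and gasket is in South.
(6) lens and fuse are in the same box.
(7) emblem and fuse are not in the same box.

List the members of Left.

Left = {emblem}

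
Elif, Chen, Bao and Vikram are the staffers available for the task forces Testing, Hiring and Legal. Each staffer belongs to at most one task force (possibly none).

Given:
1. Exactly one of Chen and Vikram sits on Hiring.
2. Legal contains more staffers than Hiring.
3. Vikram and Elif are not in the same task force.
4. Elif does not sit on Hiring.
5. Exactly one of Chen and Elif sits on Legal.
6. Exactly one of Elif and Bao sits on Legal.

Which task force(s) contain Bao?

Bao: Legal

From (4): Elif ∉ Hiring.
Suppose Bao ∈ Testing: no assignment then satisfies all the clues, so Bao ∉ Testing.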